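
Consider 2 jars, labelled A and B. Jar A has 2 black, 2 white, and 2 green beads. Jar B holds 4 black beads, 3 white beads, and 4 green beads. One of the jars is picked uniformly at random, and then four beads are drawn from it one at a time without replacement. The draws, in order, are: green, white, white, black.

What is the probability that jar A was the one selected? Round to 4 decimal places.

For each hypothesis, P(data | H) works out to: P(data | jar A) = (2/6)(2/5)(1/4)(2/3) = 1/45; P(data | jar B) = (4/11)(3/10)(2/9)(4/8) = 2/165.
Multiplying each by its prior: 1/2 · 1/45 = 1/90, 1/2 · 2/165 = 1/165; summing to 17/990.
Therefore the posterior P(jar A | data) = (1/90) / (17/990) = 11/17.

0.6471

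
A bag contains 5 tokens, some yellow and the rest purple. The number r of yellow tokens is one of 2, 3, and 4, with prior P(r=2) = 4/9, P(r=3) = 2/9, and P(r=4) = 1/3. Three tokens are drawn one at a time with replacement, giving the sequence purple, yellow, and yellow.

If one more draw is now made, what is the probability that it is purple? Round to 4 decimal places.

0.4000

Compute the likelihood of the observed sequence for each case: P(data | r = 2) = (3/5)(2/5)(2/5) = 12/125; P(data | r = 3) = (2/5)(3/5)(3/5) = 18/125; P(data | r = 4) = (1/5)(4/5)(4/5) = 16/125.
The prior-weighted likelihoods are 4/9 · 12/125 = 16/375, 2/9 · 18/125 = 4/125, 1/3 · 16/125 = 16/375; these sum to 44/375.
The posterior is then P(r = 2 | data) = 4/11, P(r = 3 | data) = 3/11, P(r = 4 | data) = 4/11.
So P(purple next | data) = Σ P(purple next | H) P(H | data) = (3/5)(4/11) + (2/5)(3/11) + (1/5)(4/11) = 2/5.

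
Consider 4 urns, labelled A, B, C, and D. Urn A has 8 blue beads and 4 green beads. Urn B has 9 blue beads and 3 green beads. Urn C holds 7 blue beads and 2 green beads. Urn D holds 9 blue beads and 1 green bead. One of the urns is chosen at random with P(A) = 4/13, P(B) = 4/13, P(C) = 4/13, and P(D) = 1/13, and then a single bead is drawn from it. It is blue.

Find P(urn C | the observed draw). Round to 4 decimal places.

0.3215

The likelihood of this draw under each hypothesis: P(data | urn A) = (8/12) = 2/3; P(data | urn B) = (9/12) = 3/4; P(data | urn C) = (7/9) = 7/9; P(data | urn D) = (9/10) = 9/10.
Multiplying each by its prior: 4/13 · 2/3 = 8/39, 4/13 · 3/4 = 3/13, 4/13 · 7/9 = 28/117, 1/13 · 9/10 = 9/130; with total 67/90.
Hence P(urn C | data) = (28/117) / (67/90) = 280/871.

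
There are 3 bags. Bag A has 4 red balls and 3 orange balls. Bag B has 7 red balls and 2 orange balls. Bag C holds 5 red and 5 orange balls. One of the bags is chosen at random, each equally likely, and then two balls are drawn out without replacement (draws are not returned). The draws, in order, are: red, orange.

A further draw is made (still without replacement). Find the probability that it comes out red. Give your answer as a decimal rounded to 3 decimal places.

The likelihood of the observed sequence under each hypothesis: P(data | bag A) = (4/7)(3/6) = 2/7; P(data | bag B) = (7/9)(2/8) = 7/36; P(data | bag C) = (5/10)(5/9) = 5/18.
The prior-weighted likelihoods are 1/3 · 2/7 = 2/21, 1/3 · 7/36 = 7/108, 1/3 · 5/18 = 5/54; with total 191/756.
Dividing through by the total gives posterior P(bag A | data) = 72/191, P(bag B | data) = 49/191, P(bag C | data) = 70/191.
So P(red next | data) = Σ P(red next | H) P(H | data) = (3/5)(72/191) + (6/7)(49/191) + (1/2)(70/191) = 601/955.

0.629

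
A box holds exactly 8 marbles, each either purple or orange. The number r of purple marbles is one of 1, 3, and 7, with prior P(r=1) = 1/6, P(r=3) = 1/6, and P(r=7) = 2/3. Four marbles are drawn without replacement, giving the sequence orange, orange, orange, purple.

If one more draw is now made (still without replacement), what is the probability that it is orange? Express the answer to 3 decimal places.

0.769

The likelihood of the observed sequence under each hypothesis: P(data | r = 1) = (7/8)(6/7)(5/6)(1/5) = 1/8; P(data | r = 3) = (5/8)(4/7)(3/6)(3/5) = 3/28; P(data | r = 7) = (1/8)(0/7) = 0.
Weighting by the prior gives 1/6 · 1/8 = 1/48, 1/6 · 3/28 = 1/56, 2/3 · 0 = 0; these sum to 13/336.
Normalising, the posterior is P(r = 1 | data) = 7/13, P(r = 3 | data) = 6/13, P(r = 7 | data) = 0.
Averaging over the posterior, P(orange next | data) = (1)(7/13) + (1/2)(6/13) = 10/13.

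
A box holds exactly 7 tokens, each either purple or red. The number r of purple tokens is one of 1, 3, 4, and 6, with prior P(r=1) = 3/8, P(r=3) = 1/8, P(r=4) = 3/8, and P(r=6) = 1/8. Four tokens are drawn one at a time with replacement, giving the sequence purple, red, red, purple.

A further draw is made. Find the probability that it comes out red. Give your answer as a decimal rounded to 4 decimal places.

Compute the likelihood of the observed sequence for each case: P(data | r = 1) = (1/7)(6/7)(6/7)(1/7) = 0.014994; P(data | r = 3) = (3/7)(4/7)(4/7)(3/7) = 0.059975; P(data | r = 4) = (4/7)(3/7)(3/7)(4/7) = 0.059975; P(data | r = 6) = (6/7)(1/7)(1/7)(6/7) = 0.014994.
Weighting by the prior gives 3/8 · 0.014994 = 0.0056227, 1/8 · 0.059975 = 0.0074969, 3/8 · 0.059975 = 0.022491, 1/8 · 0.014994 = 0.0018742; with total 0.037484.
Dividing through by the total gives posterior P(r = 1 | data) = 0.15, P(r = 3 | data) = 0.2, P(r = 4 | data) = 0.6, P(r = 6 | data) = 0.05.
The predictive probability is P(red next | data) = (6/7)(0.15) + (4/7)(0.2) + (3/7)(0.6) + (1/7)(0.05) = 0.50714.

0.5071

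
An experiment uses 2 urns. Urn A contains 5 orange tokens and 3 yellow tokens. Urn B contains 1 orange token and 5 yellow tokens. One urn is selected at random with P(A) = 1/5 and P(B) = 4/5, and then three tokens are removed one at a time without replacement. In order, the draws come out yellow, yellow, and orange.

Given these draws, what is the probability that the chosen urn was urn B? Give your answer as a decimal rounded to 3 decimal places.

The likelihood of the observed sequence under each hypothesis: P(data | urn A) = (3/8)(2/7)(5/6) = 5/56; P(data | urn B) = (5/6)(4/5)(1/4) = 1/6.
Multiplying each by its prior: 1/5 · 5/56 = 1/56, 4/5 · 1/6 = 2/15; summing to 127/840.
Hence P(urn B | data) = (2/15) / (127/840) = 112/127.

0.882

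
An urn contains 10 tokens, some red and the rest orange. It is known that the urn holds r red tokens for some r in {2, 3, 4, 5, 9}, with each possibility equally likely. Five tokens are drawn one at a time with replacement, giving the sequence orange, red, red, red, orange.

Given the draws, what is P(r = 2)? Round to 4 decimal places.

0.0641

Under each hypothesis, the probability of the observed sequence is: P(data | r = 2) = (8/10)(2/10)(2/10)(2/10)(8/10) = 0.00512; P(data | r = 3) = (7/10)(3/10)(3/10)(3/10)(7/10) = 0.01323; P(data | r = 4) = (6/10)(4/10)(4/10)(4/10)(6/10) = 0.02304; P(data | r = 5) = (5/10)(5/10)(5/10)(5/10)(5/10) = 0.03125; P(data | r = 9) = (1/10)(9/10)(9/10)(9/10)(1/10) = 0.00729.
Weighting by the prior gives 1/5 · 0.00512 = 0.001024, 1/5 · 0.01323 = 0.002646, 1/5 · 0.02304 = 0.004608, 1/5 · 0.03125 = 0.00625, 1/5 · 0.00729 = 0.001458; summing to 0.015986.
By Bayes' rule, P(r = 2 | data) = (0.001024) / (0.015986) = 0.064056.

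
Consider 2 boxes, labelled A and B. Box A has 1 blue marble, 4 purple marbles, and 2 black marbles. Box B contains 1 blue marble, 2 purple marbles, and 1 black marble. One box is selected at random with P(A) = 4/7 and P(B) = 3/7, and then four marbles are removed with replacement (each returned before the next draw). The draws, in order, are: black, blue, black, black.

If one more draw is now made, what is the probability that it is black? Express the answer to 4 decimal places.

For each hypothesis, P(data | H) works out to: P(data | box A) = (2/7)(1/7)(2/7)(2/7) = 0.0033319; P(data | box B) = (1/4)(1/4)(1/4)(1/4) = 0.0039062.
Multiplying each by its prior: 4/7 · 0.0033319 = 0.001904, 3/7 · 0.0039062 = 0.0016741; with total 0.0035781.
The posterior is then P(box A | data) = 0.53212, P(box B | data) = 0.46788.
So P(black next | data) = Σ P(black next | H) P(H | data) = (2/7)(0.53212) + (1/4)(0.46788) = 0.269.

0.2690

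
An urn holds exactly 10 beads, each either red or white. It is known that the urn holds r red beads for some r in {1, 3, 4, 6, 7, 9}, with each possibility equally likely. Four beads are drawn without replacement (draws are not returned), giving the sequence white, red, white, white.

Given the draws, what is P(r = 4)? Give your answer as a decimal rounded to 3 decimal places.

0.267

The likelihood of the observed sequence under each hypothesis: P(data | r = 1) = (9/10)(1/9)(8/8)(7/7) = 1/10; P(data | r = 3) = (7/10)(3/9)(6/8)(5/7) = 1/8; P(data | r = 4) = (6/10)(4/9)(5/8)(4/7) = 2/21; P(data | r = 6) = (4/10)(6/9)(3/8)(2/7) = 1/35; P(data | r = 7) = (3/10)(7/9)(2/8)(1/7) = 1/120; P(data | r = 9) = (1/10)(9/9)(0/8) = 0.
The prior-weighted likelihoods are 1/6 · 1/10 = 1/60, 1/6 · 1/8 = 1/48, 1/6 · 2/21 = 1/63, 1/6 · 1/35 = 1/210, 1/6 · 1/120 = 1/720, 1/6 · 0 = 0; with total 5/84.
Hence P(r = 4 | data) = (1/63) / (5/84) = 4/15.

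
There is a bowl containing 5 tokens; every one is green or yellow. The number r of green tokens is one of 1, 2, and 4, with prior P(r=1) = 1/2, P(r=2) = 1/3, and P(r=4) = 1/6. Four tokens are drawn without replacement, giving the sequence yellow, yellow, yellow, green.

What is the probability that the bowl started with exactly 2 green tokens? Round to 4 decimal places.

Compute the likelihood of the observed sequence for each case: P(data | r = 1) = (4/5)(3/4)(2/3)(1/2) = 1/5; P(data | r = 2) = (3/5)(2/4)(1/3)(2/2) = 1/10; P(data | r = 4) = (1/5)(0/4) = 0.
Weighting by the prior gives 1/2 · 1/5 = 1/10, 1/3 · 1/10 = 1/30, 1/6 · 0 = 0; with total 2/15.
Therefore the posterior P(r = 2 | data) = (1/30) / (2/15) = 1/4.

0.2500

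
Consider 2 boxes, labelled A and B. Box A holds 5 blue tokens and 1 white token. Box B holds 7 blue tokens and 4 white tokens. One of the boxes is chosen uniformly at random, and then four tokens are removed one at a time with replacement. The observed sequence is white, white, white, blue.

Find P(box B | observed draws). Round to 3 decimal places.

0.888

The likelihood of the observed sequence under each hypothesis: P(data | box A) = (1/6)(1/6)(1/6)(5/6) = 0.003858; P(data | box B) = (4/11)(4/11)(4/11)(7/11) = 0.030599.
Weighting by the prior gives 1/2 · 0.003858 = 0.001929, 1/2 · 0.030599 = 0.0153; these sum to 0.017229.
Therefore the posterior P(box B | data) = (0.0153) / (0.017229) = 0.88803.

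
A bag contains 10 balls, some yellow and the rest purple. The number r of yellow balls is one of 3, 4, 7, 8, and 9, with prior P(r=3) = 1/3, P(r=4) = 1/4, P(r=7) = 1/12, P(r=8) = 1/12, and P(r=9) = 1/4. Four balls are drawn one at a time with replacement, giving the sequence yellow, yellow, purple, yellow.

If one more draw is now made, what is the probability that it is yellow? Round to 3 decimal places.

Under each hypothesis, the probability of the observed sequence is: P(data | r = 3) = (3/10)(3/10)(7/10)(3/10) = 0.0189; P(data | r = 4) = (4/10)(4/10)(6/10)(4/10) = 0.0384; P(data | r = 7) = (7/10)(7/10)(3/10)(7/10) = 0.1029; P(data | r = 8) = (8/10)(8/10)(2/10)(8/10) = 0.1024; P(data | r = 9) = (9/10)(9/10)(1/10)(9/10) = 0.0729.
Multiplying each by its prior: 1/3 · 0.0189 = 0.0063, 1/4 · 0.0384 = 0.0096, 1/12 · 0.1029 = 0.008575, 1/12 · 0.1024 = 0.0085333, 1/4 · 0.0729 = 0.018225; with total 0.051233.
The posterior is then P(r = 3 | data) = 0.12297, P(r = 4 | data) = 0.18738, P(r = 7 | data) = 0.16737, P(r = 8 | data) = 0.16656, P(r = 9 | data) = 0.35573.
So P(yellow next | data) = Σ P(yellow next | H) P(H | data) = (3/10)(0.12297) + (2/5)(0.18738) + (7/10)(0.16737) + (4/5)(0.16656) + (9/10)(0.35573) = 0.6824.

0.682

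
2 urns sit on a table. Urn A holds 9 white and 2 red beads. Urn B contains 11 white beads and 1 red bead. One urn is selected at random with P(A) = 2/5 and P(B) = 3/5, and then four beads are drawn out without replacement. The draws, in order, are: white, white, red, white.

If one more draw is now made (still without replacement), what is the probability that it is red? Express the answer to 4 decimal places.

For each hypothesis, P(data | H) works out to: P(data | urn A) = (9/11)(8/10)(2/9)(7/8) = 0.12727; P(data | urn B) = (11/12)(10/11)(1/10)(9/9) = 0.083333.
Multiplying each by its prior: 2/5 · 0.12727 = 0.050909, 3/5 · 0.083333 = 0.05; with total 0.10091.
The posterior is then P(urn A | data) = 0.5045, P(urn B | data) = 0.4955.
The predictive probability is P(red next | data) = (1/7)(0.5045) + (0)(0.4955) = 0.072072.

0.0721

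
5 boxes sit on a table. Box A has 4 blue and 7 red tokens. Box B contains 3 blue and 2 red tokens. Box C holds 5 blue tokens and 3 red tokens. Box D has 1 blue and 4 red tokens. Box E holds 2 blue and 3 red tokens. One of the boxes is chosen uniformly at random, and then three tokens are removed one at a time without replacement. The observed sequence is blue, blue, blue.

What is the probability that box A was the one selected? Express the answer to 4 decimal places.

0.0801

The likelihood of the observed sequence under each hypothesis: P(data | box A) = (4/11)(3/10)(2/9) = 0.024242; P(data | box B) = (3/5)(2/4)(1/3) = 0.1; P(data | box C) = (5/8)(4/7)(3/6) = 0.17857; P(data | box D) = (1/5)(0/4) = 0; P(data | box E) = (2/5)(1/4)(0/3) = 0.
Multiplying each by its prior: 1/5 · 0.024242 = 0.0048485, 1/5 · 0.1 = 0.02, 1/5 · 0.17857 = 0.035714, 1/5 · 0 = 0, 1/5 · 0 = 0; with total 0.060563.
Hence P(box A | data) = (0.0048485) / (0.060563) = 0.080057.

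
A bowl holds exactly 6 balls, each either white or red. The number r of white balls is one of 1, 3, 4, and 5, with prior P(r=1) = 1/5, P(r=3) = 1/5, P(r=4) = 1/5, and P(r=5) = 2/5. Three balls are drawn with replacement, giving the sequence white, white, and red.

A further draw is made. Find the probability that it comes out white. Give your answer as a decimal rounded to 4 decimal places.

Under each hypothesis, the probability of the observed sequence is: P(data | r = 1) = (1/6)(1/6)(5/6) = 5/216; P(data | r = 3) = (3/6)(3/6)(3/6) = 1/8; P(data | r = 4) = (4/6)(4/6)(2/6) = 4/27; P(data | r = 5) = (5/6)(5/6)(1/6) = 25/216.
Multiplying each by its prior: 1/5 · 5/216 = 1/216, 1/5 · 1/8 = 1/40, 1/5 · 4/27 = 4/135, 2/5 · 25/216 = 5/108; with total 19/180.
Normalising, the posterior is P(r = 1 | data) = 5/114, P(r = 3 | data) = 9/38, P(r = 4 | data) = 16/57, P(r = 5 | data) = 25/57.
So P(white next | data) = Σ P(white next | H) P(H | data) = (1/6)(5/114) + (1/2)(9/38) + (2/3)(16/57) + (5/6)(25/57) = 116/171.

0.6784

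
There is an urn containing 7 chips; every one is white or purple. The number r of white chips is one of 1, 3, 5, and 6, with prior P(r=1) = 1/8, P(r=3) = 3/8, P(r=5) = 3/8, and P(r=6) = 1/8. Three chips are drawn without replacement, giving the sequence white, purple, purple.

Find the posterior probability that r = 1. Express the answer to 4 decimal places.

0.1786

For each hypothesis, P(data | H) works out to: P(data | r = 1) = (1/7)(6/6)(5/5) = 1/7; P(data | r = 3) = (3/7)(4/6)(3/5) = 6/35; P(data | r = 5) = (5/7)(2/6)(1/5) = 1/21; P(data | r = 6) = (6/7)(1/6)(0/5) = 0.
Multiplying each by its prior: 1/8 · 1/7 = 1/56, 3/8 · 6/35 = 9/140, 3/8 · 1/21 = 1/56, 1/8 · 0 = 0; with total 1/10.
By Bayes' rule, P(r = 1 | data) = (1/56) / (1/10) = 5/28.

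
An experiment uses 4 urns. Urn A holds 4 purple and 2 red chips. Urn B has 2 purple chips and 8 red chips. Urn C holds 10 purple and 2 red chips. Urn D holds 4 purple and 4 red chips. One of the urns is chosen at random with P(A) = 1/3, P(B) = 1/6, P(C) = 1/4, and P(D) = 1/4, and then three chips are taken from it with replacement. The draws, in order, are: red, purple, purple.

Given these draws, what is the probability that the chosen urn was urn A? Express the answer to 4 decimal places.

The likelihood of the observed sequence under each hypothesis: P(data | urn A) = (2/6)(4/6)(4/6) = 0.14815; P(data | urn B) = (8/10)(2/10)(2/10) = 0.032; P(data | urn C) = (2/12)(10/12)(10/12) = 0.11574; P(data | urn D) = (4/8)(4/8)(4/8) = 0.125.
Weighting by the prior gives 1/3 · 0.14815 = 0.049383, 1/6 · 0.032 = 0.0053333, 1/4 · 0.11574 = 0.028935, 1/4 · 0.125 = 0.03125; with total 0.1149.
By Bayes' rule, P(urn A | data) = (0.049383) / (0.1149) = 0.42978.

0.4298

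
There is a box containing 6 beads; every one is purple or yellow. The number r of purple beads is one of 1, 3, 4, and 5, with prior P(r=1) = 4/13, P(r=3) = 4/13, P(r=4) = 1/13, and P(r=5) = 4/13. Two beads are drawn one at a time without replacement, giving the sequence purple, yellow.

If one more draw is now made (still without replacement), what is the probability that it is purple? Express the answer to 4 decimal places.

0.5238

For each hypothesis, P(data | H) works out to: P(data | r = 1) = (1/6)(5/5) = 1/6; P(data | r = 3) = (3/6)(3/5) = 3/10; P(data | r = 4) = (4/6)(2/5) = 4/15; P(data | r = 5) = (5/6)(1/5) = 1/6.
Weighting by the prior gives 4/13 · 1/6 = 2/39, 4/13 · 3/10 = 6/65, 1/13 · 4/15 = 4/195, 4/13 · 1/6 = 2/39; with total 14/65.
Dividing through by the total gives posterior P(r = 1 | data) = 5/21, P(r = 3 | data) = 3/7, P(r = 4 | data) = 2/21, P(r = 5 | data) = 5/21.
The predictive probability is P(purple next | data) = (0)(5/21) + (1/2)(3/7) + (3/4)(2/21) + (1)(5/21) = 11/21.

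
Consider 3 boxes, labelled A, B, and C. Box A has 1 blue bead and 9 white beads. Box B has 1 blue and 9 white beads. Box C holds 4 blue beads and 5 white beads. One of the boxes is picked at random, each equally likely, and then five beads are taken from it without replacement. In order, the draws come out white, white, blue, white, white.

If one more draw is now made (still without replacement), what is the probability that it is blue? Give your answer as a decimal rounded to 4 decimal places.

Compute the likelihood of the observed sequence for each case: P(data | box A) = (9/10)(8/9)(1/8)(7/7)(6/6) = 1/10; P(data | box B) = (9/10)(8/9)(1/8)(7/7)(6/6) = 1/10; P(data | box C) = (5/9)(4/8)(4/7)(3/6)(2/5) = 2/63.
Multiplying each by its prior: 1/3 · 1/10 = 1/30, 1/3 · 1/10 = 1/30, 1/3 · 2/63 = 2/189; with total 73/945.
The posterior is then P(box A | data) = 63/146, P(box B | data) = 63/146, P(box C | data) = 10/73.
So P(blue next | data) = Σ P(blue next | H) P(H | data) = (0)(63/146) + (0)(63/146) + (3/4)(10/73) = 15/146.

0.1027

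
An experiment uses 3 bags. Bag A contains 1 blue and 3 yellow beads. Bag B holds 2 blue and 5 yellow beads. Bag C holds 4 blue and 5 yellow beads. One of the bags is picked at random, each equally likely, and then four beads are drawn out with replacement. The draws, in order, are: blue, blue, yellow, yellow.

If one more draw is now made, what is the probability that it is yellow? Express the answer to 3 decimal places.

Compute the likelihood of the observed sequence for each case: P(data | bag A) = (1/4)(1/4)(3/4)(3/4) = 0.035156; P(data | bag B) = (2/7)(2/7)(5/7)(5/7) = 0.041649; P(data | bag C) = (4/9)(4/9)(5/9)(5/9) = 0.060966.
The prior-weighted likelihoods are 1/3 · 0.035156 = 0.011719, 1/3 · 0.041649 = 0.013883, 1/3 · 0.060966 = 0.020322; these sum to 0.045924.
The posterior is then P(bag A | data) = 0.25518, P(bag B | data) = 0.30231, P(bag C | data) = 0.44252.
The predictive probability is P(yellow next | data) = (3/4)(0.25518) + (5/7)(0.30231) + (5/9)(0.44252) = 0.65316.

0.653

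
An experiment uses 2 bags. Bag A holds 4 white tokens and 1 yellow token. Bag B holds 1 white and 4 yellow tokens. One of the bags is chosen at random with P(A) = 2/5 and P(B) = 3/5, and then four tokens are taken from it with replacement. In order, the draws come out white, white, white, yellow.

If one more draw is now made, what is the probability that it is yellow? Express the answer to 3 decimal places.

0.251

Under each hypothesis, the probability of the observed sequence is: P(data | bag A) = (4/5)(4/5)(4/5)(1/5) = 0.1024; P(data | bag B) = (1/5)(1/5)(1/5)(4/5) = 0.0064.
The prior-weighted likelihoods are 2/5 · 0.1024 = 0.04096, 3/5 · 0.0064 = 0.00384; these sum to 0.0448.
Normalising, the posterior is P(bag A | data) = 0.91429, P(bag B | data) = 0.085714.
The predictive probability is P(yellow next | data) = (1/5)(0.91429) + (4/5)(0.085714) = 0.25143.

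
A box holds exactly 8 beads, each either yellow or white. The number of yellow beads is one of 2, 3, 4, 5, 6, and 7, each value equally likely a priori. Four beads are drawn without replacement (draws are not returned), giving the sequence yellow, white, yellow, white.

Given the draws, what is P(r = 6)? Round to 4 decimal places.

0.1190

For each hypothesis, P(data | H) works out to: P(data | r = 2) = (2/8)(6/7)(1/6)(5/5) = 1/28; P(data | r = 3) = (3/8)(5/7)(2/6)(4/5) = 1/14; P(data | r = 4) = (4/8)(4/7)(3/6)(3/5) = 3/35; P(data | r = 5) = (5/8)(3/7)(4/6)(2/5) = 1/14; P(data | r = 6) = (6/8)(2/7)(5/6)(1/5) = 1/28; P(data | r = 7) = (7/8)(1/7)(6/6)(0/5) = 0.
Weighting by the prior gives 1/6 · 1/28 = 1/168, 1/6 · 1/14 = 1/84, 1/6 · 3/35 = 1/70, 1/6 · 1/14 = 1/84, 1/6 · 1/28 = 1/168, 1/6 · 0 = 0; summing to 1/20.
So P(r = 6 | data) = (1/168) / (1/20) = 5/42.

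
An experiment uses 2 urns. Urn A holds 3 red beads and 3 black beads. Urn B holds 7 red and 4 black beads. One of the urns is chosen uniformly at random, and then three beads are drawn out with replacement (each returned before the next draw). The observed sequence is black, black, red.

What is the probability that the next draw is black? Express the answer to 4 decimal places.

0.4451

Under each hypothesis, the probability of the observed sequence is: P(data | urn A) = (3/6)(3/6)(3/6) = 0.125; P(data | urn B) = (4/11)(4/11)(7/11) = 0.084147.
Weighting by the prior gives 1/2 · 0.125 = 0.0625, 1/2 · 0.084147 = 0.042074; summing to 0.10457.
Normalising, the posterior is P(urn A | data) = 0.59767, P(urn B | data) = 0.40233.
Averaging over the posterior, P(black next | data) = (1/2)(0.59767) + (4/11)(0.40233) = 0.44514.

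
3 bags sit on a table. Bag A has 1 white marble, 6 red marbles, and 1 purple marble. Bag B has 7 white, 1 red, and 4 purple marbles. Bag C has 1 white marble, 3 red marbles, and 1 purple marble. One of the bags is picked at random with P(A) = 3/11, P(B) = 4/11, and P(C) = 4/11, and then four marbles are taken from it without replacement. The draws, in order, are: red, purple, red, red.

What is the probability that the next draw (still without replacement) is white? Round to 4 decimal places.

Under each hypothesis, the probability of the observed sequence is: P(data | bag A) = (6/8)(1/7)(5/6)(4/5) = 1/14; P(data | bag B) = (1/12)(4/11)(0/10) = 0; P(data | bag C) = (3/5)(1/4)(2/3)(1/2) = 1/20.
Multiplying each by its prior: 3/11 · 1/14 = 3/154, 4/11 · 0 = 0, 4/11 · 1/20 = 1/55; these sum to 29/770.
Dividing through by the total gives posterior P(bag A | data) = 15/29, P(bag B | data) = 0, P(bag C | data) = 14/29.
Averaging over the posterior, P(white next | data) = (1/4)(15/29) + (1)(14/29) = 71/116.

0.6121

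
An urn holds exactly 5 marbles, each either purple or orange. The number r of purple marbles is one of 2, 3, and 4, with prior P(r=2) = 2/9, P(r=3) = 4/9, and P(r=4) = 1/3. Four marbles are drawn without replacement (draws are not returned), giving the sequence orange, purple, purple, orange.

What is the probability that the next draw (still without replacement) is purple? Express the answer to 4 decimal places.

0.6667

Compute the likelihood of the observed sequence for each case: P(data | r = 2) = (3/5)(2/4)(1/3)(2/2) = 1/10; P(data | r = 3) = (2/5)(3/4)(2/3)(1/2) = 1/10; P(data | r = 4) = (1/5)(4/4)(3/3)(0/2) = 0.
The prior-weighted likelihoods are 2/9 · 1/10 = 1/45, 4/9 · 1/10 = 2/45, 1/3 · 0 = 0; these sum to 1/15.
Dividing through by the total gives posterior P(r = 2 | data) = 1/3, P(r = 3 | data) = 2/3, P(r = 4 | data) = 0.
So P(purple next | data) = Σ P(purple next | H) P(H | data) = (0)(1/3) + (1)(2/3) = 2/3.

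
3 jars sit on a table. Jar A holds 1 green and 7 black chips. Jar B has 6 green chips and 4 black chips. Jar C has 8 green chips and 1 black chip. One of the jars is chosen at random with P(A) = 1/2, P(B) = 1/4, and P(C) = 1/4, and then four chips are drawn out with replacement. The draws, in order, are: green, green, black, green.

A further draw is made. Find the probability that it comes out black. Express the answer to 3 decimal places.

The likelihood of the observed sequence under each hypothesis: P(data | jar A) = (1/8)(1/8)(7/8)(1/8) = 0.001709; P(data | jar B) = (6/10)(6/10)(4/10)(6/10) = 0.0864; P(data | jar C) = (8/9)(8/9)(1/9)(8/9) = 0.078037.
The prior-weighted likelihoods are 1/2 · 0.001709 = 0.00085449, 1/4 · 0.0864 = 0.0216, 1/4 · 0.078037 = 0.019509; these sum to 0.041964.
The posterior is then P(jar A | data) = 0.020363, P(jar B | data) = 0.51473, P(jar C | data) = 0.46491.
The predictive probability is P(black next | data) = (7/8)(0.020363) + (2/5)(0.51473) + (1/9)(0.46491) = 0.27537.

0.275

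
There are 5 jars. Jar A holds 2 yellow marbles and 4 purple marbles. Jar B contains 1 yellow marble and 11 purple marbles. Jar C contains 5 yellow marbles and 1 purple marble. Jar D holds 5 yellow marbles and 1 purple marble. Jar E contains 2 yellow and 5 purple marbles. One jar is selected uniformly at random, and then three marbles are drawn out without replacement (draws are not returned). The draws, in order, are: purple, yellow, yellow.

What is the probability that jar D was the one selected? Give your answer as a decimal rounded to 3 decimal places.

0.372

Under each hypothesis, the probability of the observed sequence is: P(data | jar A) = (4/6)(2/5)(1/4) = 1/15; P(data | jar B) = (11/12)(1/11)(0/10) = 0; P(data | jar C) = (1/6)(5/5)(4/4) = 1/6; P(data | jar D) = (1/6)(5/5)(4/4) = 1/6; P(data | jar E) = (5/7)(2/6)(1/5) = 1/21.
The prior-weighted likelihoods are 1/5 · 1/15 = 1/75, 1/5 · 0 = 0, 1/5 · 1/6 = 1/30, 1/5 · 1/6 = 1/30, 1/5 · 1/21 = 1/105; summing to 47/525.
Therefore the posterior P(jar D | data) = (1/30) / (47/525) = 35/94.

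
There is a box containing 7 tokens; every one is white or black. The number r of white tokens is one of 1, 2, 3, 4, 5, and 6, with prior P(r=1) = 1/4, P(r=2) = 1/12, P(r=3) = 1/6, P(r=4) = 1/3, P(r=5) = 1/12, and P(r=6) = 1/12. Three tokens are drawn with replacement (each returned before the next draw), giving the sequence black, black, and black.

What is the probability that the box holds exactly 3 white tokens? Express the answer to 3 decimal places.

0.126

For each hypothesis, P(data | H) works out to: P(data | r = 1) = (6/7)(6/7)(6/7) = 0.62974; P(data | r = 2) = (5/7)(5/7)(5/7) = 0.36443; P(data | r = 3) = (4/7)(4/7)(4/7) = 0.18659; P(data | r = 4) = (3/7)(3/7)(3/7) = 0.078717; P(data | r = 5) = (2/7)(2/7)(2/7) = 0.023324; P(data | r = 6) = (1/7)(1/7)(1/7) = 0.0029155.
Multiplying each by its prior: 1/4 · 0.62974 = 0.15743, 1/12 · 0.36443 = 0.030369, 1/6 · 0.18659 = 0.031098, 1/3 · 0.078717 = 0.026239, 1/12 · 0.023324 = 0.0019436, 1/12 · 0.0029155 = 0.00024295; with total 0.24733.
Therefore the posterior P(r = 3 | data) = (0.031098) / (0.24733) = 0.12574.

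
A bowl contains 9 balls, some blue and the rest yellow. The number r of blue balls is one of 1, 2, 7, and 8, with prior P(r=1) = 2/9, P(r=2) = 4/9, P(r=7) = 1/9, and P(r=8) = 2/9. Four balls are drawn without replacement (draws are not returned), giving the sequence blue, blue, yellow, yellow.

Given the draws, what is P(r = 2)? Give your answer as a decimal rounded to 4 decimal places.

0.8000

For each hypothesis, P(data | H) works out to: P(data | r = 1) = (1/9)(0/8) = 0; P(data | r = 2) = (2/9)(1/8)(7/7)(6/6) = 1/36; P(data | r = 7) = (7/9)(6/8)(2/7)(1/6) = 1/36; P(data | r = 8) = (8/9)(7/8)(1/7)(0/6) = 0.
Multiplying each by its prior: 2/9 · 0 = 0, 4/9 · 1/36 = 1/81, 1/9 · 1/36 = 1/324, 2/9 · 0 = 0; these sum to 5/324.
So P(r = 2 | data) = (1/81) / (5/324) = 4/5.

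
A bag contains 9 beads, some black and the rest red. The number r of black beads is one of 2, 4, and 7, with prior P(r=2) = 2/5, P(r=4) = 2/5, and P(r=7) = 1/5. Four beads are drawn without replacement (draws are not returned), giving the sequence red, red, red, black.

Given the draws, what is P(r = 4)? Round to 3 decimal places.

0.364

The likelihood of the observed sequence under each hypothesis: P(data | r = 2) = (7/9)(6/8)(5/7)(2/6) = 5/36; P(data | r = 4) = (5/9)(4/8)(3/7)(4/6) = 5/63; P(data | r = 7) = (2/9)(1/8)(0/7) = 0.
Multiplying each by its prior: 2/5 · 5/36 = 1/18, 2/5 · 5/63 = 2/63, 1/5 · 0 = 0; these sum to 11/126.
Hence P(r = 4 | data) = (2/63) / (11/126) = 4/11.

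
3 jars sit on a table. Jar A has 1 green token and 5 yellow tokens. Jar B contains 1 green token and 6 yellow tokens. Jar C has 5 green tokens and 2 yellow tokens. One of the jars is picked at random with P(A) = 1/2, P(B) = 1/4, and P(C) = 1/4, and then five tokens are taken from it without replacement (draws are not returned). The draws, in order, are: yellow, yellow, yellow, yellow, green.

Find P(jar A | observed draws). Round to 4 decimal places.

0.7000

Under each hypothesis, the probability of the observed sequence is: P(data | jar A) = (5/6)(4/5)(3/4)(2/3)(1/2) = 1/6; P(data | jar B) = (6/7)(5/6)(4/5)(3/4)(1/3) = 1/7; P(data | jar C) = (2/7)(1/6)(0/5) = 0.
Multiplying each by its prior: 1/2 · 1/6 = 1/12, 1/4 · 1/7 = 1/28, 1/4 · 0 = 0; summing to 5/42.
So P(jar A | data) = (1/12) / (5/42) = 7/10.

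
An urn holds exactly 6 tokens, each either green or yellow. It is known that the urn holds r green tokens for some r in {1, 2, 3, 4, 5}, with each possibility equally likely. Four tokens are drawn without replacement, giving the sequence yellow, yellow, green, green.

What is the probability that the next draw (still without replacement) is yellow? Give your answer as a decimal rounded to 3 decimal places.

0.500

Under each hypothesis, the probability of the observed sequence is: P(data | r = 1) = (5/6)(4/5)(1/4)(0/3) = 0; P(data | r = 2) = (4/6)(3/5)(2/4)(1/3) = 1/15; P(data | r = 3) = (3/6)(2/5)(3/4)(2/3) = 1/10; P(data | r = 4) = (2/6)(1/5)(4/4)(3/3) = 1/15; P(data | r = 5) = (1/6)(0/5) = 0.
Multiplying each by its prior: 1/5 · 0 = 0, 1/5 · 1/15 = 1/75, 1/5 · 1/10 = 1/50, 1/5 · 1/15 = 1/75, 1/5 · 0 = 0; summing to 7/150.
Normalising, the posterior is P(r = 1 | data) = 0, P(r = 2 | data) = 2/7, P(r = 3 | data) = 3/7, P(r = 4 | data) = 2/7, P(r = 5 | data) = 0.
The predictive probability is P(yellow next | data) = (1)(2/7) + (1/2)(3/7) + (0)(2/7) = 1/2.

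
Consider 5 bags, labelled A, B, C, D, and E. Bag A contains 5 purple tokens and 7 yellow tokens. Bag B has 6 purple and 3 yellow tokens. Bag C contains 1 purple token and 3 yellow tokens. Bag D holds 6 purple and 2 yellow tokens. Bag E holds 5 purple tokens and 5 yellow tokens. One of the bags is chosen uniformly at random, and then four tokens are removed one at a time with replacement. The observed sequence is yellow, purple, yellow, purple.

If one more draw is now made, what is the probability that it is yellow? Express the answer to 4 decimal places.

Under each hypothesis, the probability of the observed sequence is: P(data | bag A) = (7/12)(5/12)(7/12)(5/12) = 0.059076; P(data | bag B) = (3/9)(6/9)(3/9)(6/9) = 0.049383; P(data | bag C) = (3/4)(1/4)(3/4)(1/4) = 0.035156; P(data | bag D) = (2/8)(6/8)(2/8)(6/8) = 0.035156; P(data | bag E) = (5/10)(5/10)(5/10)(5/10) = 0.0625.
The prior-weighted likelihoods are 1/5 · 0.059076 = 0.011815, 1/5 · 0.049383 = 0.0098765, 1/5 · 0.035156 = 0.0070313, 1/5 · 0.035156 = 0.0070313, 1/5 · 0.0625 = 0.0125; summing to 0.048254.
Normalising, the posterior is P(bag A | data) = 0.24485, P(bag B | data) = 0.20468, P(bag C | data) = 0.14571, P(bag D | data) = 0.14571, P(bag E | data) = 0.25904.
Averaging over the posterior, P(yellow next | data) = (7/12)(0.24485) + (1/3)(0.20468) + (3/4)(0.14571) + (1/4)(0.14571) + (1/2)(0.25904) = 0.48629.

0.4863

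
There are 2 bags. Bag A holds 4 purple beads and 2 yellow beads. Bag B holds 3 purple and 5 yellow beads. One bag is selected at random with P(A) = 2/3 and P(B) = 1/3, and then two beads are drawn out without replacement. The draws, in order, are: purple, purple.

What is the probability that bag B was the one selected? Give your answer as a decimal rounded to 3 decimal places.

For each hypothesis, P(data | H) works out to: P(data | bag A) = (4/6)(3/5) = 2/5; P(data | bag B) = (3/8)(2/7) = 3/28.
The prior-weighted likelihoods are 2/3 · 2/5 = 4/15, 1/3 · 3/28 = 1/28; summing to 127/420.
Therefore the posterior P(bag B | data) = (1/28) / (127/420) = 15/127.

0.118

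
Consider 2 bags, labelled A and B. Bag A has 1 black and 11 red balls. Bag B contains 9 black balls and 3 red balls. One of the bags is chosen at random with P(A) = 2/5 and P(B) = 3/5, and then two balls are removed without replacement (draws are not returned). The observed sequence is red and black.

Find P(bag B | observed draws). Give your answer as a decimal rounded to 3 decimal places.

Compute the likelihood of the observed sequence for each case: P(data | bag A) = (11/12)(1/11) = 1/12; P(data | bag B) = (3/12)(9/11) = 9/44.
Multiplying each by its prior: 2/5 · 1/12 = 1/30, 3/5 · 9/44 = 27/220; with total 103/660.
Therefore the posterior P(bag B | data) = (27/220) / (103/660) = 81/103.

0.786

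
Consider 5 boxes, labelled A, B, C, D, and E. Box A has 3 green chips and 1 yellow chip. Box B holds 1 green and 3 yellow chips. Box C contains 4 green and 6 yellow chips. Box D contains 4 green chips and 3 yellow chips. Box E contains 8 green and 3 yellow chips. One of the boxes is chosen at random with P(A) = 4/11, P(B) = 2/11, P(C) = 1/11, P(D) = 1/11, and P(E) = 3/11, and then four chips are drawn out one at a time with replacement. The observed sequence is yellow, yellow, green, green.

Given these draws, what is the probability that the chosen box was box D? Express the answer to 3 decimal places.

0.134

Compute the likelihood of the observed sequence for each case: P(data | box A) = (1/4)(1/4)(3/4)(3/4) = 0.035156; P(data | box B) = (3/4)(3/4)(1/4)(1/4) = 0.035156; P(data | box C) = (6/10)(6/10)(4/10)(4/10) = 0.0576; P(data | box D) = (3/7)(3/7)(4/7)(4/7) = 0.059975; P(data | box E) = (3/11)(3/11)(8/11)(8/11) = 0.039342.
Weighting by the prior gives 4/11 · 0.035156 = 0.012784, 2/11 · 0.035156 = 0.006392, 1/11 · 0.0576 = 0.0052364, 1/11 · 0.059975 = 0.0054523, 3/11 · 0.039342 = 0.01073; summing to 0.040594.
Therefore the posterior P(box D | data) = (0.0054523) / (0.040594) = 0.13431.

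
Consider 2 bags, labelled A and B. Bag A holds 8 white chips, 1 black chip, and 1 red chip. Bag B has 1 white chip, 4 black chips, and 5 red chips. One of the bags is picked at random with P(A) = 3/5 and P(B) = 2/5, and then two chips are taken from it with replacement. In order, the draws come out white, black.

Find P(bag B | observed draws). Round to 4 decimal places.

0.2500

Under each hypothesis, the probability of the observed sequence is: P(data | bag A) = (8/10)(1/10) = 2/25; P(data | bag B) = (1/10)(4/10) = 1/25.
Weighting by the prior gives 3/5 · 2/25 = 6/125, 2/5 · 1/25 = 2/125; these sum to 8/125.
Therefore the posterior P(bag B | data) = (2/125) / (8/125) = 1/4.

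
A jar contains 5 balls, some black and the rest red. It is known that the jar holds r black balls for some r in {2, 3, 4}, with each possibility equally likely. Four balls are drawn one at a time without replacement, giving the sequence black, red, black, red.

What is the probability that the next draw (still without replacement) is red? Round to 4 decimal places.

0.5000

Compute the likelihood of the observed sequence for each case: P(data | r = 2) = (2/5)(3/4)(1/3)(2/2) = 1/10; P(data | r = 3) = (3/5)(2/4)(2/3)(1/2) = 1/10; P(data | r = 4) = (4/5)(1/4)(3/3)(0/2) = 0.
Weighting by the prior gives 1/3 · 1/10 = 1/30, 1/3 · 1/10 = 1/30, 1/3 · 0 = 0; these sum to 1/15.
Dividing through by the total gives posterior P(r = 2 | data) = 1/2, P(r = 3 | data) = 1/2, P(r = 4 | data) = 0.
So P(red next | data) = Σ P(red next | H) P(H | data) = (1)(1/2) + (0)(1/2) = 1/2.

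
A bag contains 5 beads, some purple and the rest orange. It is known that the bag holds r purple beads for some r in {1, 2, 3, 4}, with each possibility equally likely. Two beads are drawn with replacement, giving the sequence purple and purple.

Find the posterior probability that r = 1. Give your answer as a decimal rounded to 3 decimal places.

Under each hypothesis, the probability of the observed sequence is: P(data | r = 1) = (1/5)(1/5) = 1/25; P(data | r = 2) = (2/5)(2/5) = 4/25; P(data | r = 3) = (3/5)(3/5) = 9/25; P(data | r = 4) = (4/5)(4/5) = 16/25.
Weighting by the prior gives 1/4 · 1/25 = 1/100, 1/4 · 4/25 = 1/25, 1/4 · 9/25 = 9/100, 1/4 · 16/25 = 4/25; with total 3/10.
So P(r = 1 | data) = (1/100) / (3/10) = 1/30.

0.033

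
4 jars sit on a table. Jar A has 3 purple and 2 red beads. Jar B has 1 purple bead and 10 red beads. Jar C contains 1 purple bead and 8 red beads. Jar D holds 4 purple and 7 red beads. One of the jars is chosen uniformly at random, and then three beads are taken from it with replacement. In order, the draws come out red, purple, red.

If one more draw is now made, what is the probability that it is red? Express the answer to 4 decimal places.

0.6855

For each hypothesis, P(data | H) works out to: P(data | jar A) = (2/5)(3/5)(2/5) = 0.096; P(data | jar B) = (10/11)(1/11)(10/11) = 0.075131; P(data | jar C) = (8/9)(1/9)(8/9) = 0.087791; P(data | jar D) = (7/11)(4/11)(7/11) = 0.14726.
The prior-weighted likelihoods are 1/4 · 0.096 = 0.024, 1/4 · 0.075131 = 0.018783, 1/4 · 0.087791 = 0.021948, 1/4 · 0.14726 = 0.036814; summing to 0.10155.
Normalising, the posterior is P(jar A | data) = 0.23635, P(jar B | data) = 0.18497, P(jar C | data) = 0.21614, P(jar D | data) = 0.36254.
Averaging over the posterior, P(red next | data) = (2/5)(0.23635) + (10/11)(0.18497) + (8/9)(0.21614) + (7/11)(0.36254) = 0.68553.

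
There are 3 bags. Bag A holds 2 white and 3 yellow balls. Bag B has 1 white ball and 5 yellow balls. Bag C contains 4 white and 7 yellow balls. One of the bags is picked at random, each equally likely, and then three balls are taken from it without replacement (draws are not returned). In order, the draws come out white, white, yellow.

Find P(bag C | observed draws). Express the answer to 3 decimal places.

Compute the likelihood of the observed sequence for each case: P(data | bag A) = (2/5)(1/4)(3/3) = 1/10; P(data | bag B) = (1/6)(0/5) = 0; P(data | bag C) = (4/11)(3/10)(7/9) = 14/165.
The prior-weighted likelihoods are 1/3 · 1/10 = 1/30, 1/3 · 0 = 0, 1/3 · 14/165 = 14/495; with total 61/990.
Hence P(bag C | data) = (14/495) / (61/990) = 28/61.

0.459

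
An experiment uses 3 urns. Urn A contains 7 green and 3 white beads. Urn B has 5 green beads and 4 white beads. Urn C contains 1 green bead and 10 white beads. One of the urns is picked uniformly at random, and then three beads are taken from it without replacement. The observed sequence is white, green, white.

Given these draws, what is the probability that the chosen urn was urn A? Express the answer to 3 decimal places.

Compute the likelihood of the observed sequence for each case: P(data | urn A) = (3/10)(7/9)(2/8) = 0.058333; P(data | urn B) = (4/9)(5/8)(3/7) = 0.11905; P(data | urn C) = (10/11)(1/10)(9/9) = 0.090909.
The prior-weighted likelihoods are 1/3 · 0.058333 = 0.019444, 1/3 · 0.11905 = 0.039683, 1/3 · 0.090909 = 0.030303; summing to 0.08943.
Hence P(urn A | data) = (0.019444) / (0.08943) = 0.21743.

0.217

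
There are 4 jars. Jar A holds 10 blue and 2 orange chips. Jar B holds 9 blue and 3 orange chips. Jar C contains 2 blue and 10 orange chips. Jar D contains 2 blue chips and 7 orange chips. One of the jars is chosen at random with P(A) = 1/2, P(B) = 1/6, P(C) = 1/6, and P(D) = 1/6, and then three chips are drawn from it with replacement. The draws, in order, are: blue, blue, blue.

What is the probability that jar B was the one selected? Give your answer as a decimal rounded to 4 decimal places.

0.1941

Under each hypothesis, the probability of the observed sequence is: P(data | jar A) = (10/12)(10/12)(10/12) = 0.5787; P(data | jar B) = (9/12)(9/12)(9/12) = 0.42188; P(data | jar C) = (2/12)(2/12)(2/12) = 0.0046296; P(data | jar D) = (2/9)(2/9)(2/9) = 0.010974.
Weighting by the prior gives 1/2 · 0.5787 = 0.28935, 1/6 · 0.42188 = 0.070312, 1/6 · 0.0046296 = 0.0007716, 1/6 · 0.010974 = 0.001829; with total 0.36226.
Hence P(jar B | data) = (0.070312) / (0.36226) = 0.19409.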